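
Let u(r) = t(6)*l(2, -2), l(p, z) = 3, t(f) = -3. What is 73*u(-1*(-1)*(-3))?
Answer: -657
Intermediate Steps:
u(r) = -9 (u(r) = -3*3 = -9)
73*u(-1*(-1)*(-3)) = 73*(-9) = -657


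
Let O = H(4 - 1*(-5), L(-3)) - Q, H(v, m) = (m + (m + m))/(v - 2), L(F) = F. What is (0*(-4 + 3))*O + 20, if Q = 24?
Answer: 20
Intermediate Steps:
H(v, m) = 3*m/(-2 + v) (H(v, m) = (m + 2*m)/(-2 + v) = (3*m)/(-2 + v) = 3*m/(-2 + v))
O = -177/7 (O = 3*(-3)/(-2 + (4 - 1*(-5))) - 1*24 = 3*(-3)/(-2 + (4 + 5)) - 24 = 3*(-3)/(-2 + 9) - 24 = 3*(-3)/7 - 24 = 3*(-3)*(⅐) - 24 = -9/7 - 24 = -177/7 ≈ -25.286)
(0*(-4 + 3))*O + 20 = (0*(-4 + 3))*(-177/7) + 20 = (0*(-1))*(-177/7) + 20 = 0*(-177/7) + 20 = 0 + 20 = 20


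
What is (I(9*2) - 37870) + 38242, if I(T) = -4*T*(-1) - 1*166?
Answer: 278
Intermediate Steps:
I(T) = -166 + 4*T (I(T) = 4*T - 166 = -166 + 4*T)
(I(9*2) - 37870) + 38242 = ((-166 + 4*(9*2)) - 37870) + 38242 = ((-166 + 4*18) - 37870) + 38242 = ((-166 + 72) - 37870) + 38242 = (-94 - 37870) + 38242 = -37964 + 38242 = 278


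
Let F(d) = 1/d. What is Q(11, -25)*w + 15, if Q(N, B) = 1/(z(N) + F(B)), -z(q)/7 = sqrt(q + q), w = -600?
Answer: 3363745/224583 + 875000*sqrt(22)/224583 ≈ 33.252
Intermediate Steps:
z(q) = -7*sqrt(2)*sqrt(q) (z(q) = -7*sqrt(q + q) = -7*sqrt(2)*sqrt(q))
Q(N, B) = 1/(1/B - 7*sqrt(2)*sqrt(N)) (Q(N, B) = 1/(-7*sqrt(2)*sqrt(N) + 1/B) = 1/(1/B - 7*sqrt(2)*sqrt(N)))
Q(11, -25)*w + 15 = -1*(-25)/(-1 + 7*(-25)*sqrt(2)*sqrt(11))*(-600) + 15 = -1*(-25)/(-1 - 175*sqrt(22))*(-600) + 15 = (25/(-1 - 175*sqrt(22)))*(-600) + 15 = -15000/(-1 - 175*sqrt(22)) + 15 = 15 - 15000/(-1 - 175*sqrt(22))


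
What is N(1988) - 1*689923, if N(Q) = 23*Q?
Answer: -644199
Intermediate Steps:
N(1988) - 1*689923 = 23*1988 - 1*689923 = 45724 - 689923 = -644199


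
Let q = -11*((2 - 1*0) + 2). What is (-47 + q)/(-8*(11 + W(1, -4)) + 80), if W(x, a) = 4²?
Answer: 91/136 ≈ 0.66912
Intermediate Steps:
W(x, a) = 16
q = -44 (q = -11*((2 + 0) + 2) = -11*(2 + 2) = -11*4 = -44)
(-47 + q)/(-8*(11 + W(1, -4)) + 80) = (-47 - 44)/(-8*(11 + 16) + 80) = -91/(-8*27 + 80) = -91/(-216 + 80) = -91/(-136) = -91*(-1/136) = 91/136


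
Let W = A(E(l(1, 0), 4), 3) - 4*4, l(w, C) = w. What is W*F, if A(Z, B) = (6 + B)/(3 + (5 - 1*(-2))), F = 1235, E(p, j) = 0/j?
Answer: -37297/2 ≈ -18649.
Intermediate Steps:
E(p, j) = 0
A(Z, B) = ⅗ + B/10 (A(Z, B) = (6 + B)/(3 + (5 + 2)) = (6 + B)/(3 + 7) = (6 + B)/10 = (6 + B)*(⅒) = ⅗ + B/10)
W = -151/10 (W = (⅗ + (⅒)*3) - 4*4 = (⅗ + 3/10) - 16 = 9/10 - 16 = -151/10 ≈ -15.100)
W*F = -151/10*1235 = -37297/2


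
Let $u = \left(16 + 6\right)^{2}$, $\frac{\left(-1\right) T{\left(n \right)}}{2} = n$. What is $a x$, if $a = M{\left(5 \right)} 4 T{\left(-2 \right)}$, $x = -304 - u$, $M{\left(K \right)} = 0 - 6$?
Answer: $75648$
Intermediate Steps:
$M{\left(K \right)} = -6$ ($M{\left(K \right)} = 0 - 6 = -6$)
$T{\left(n \right)} = - 2 n$
$u = 484$ ($u = 22^{2} = 484$)
$x = -788$ ($x = -304 - 484 = -788$)
$a = -96$ ($a = \left(-6\right) 4 \left(\left(-2\right) \left(-2\right)\right) = \left(-24\right) 4 = -96$)
$a x = \left(-96\right) \left(-788\right) = 75648$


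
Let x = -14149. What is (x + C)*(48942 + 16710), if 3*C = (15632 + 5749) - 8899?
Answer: -655754060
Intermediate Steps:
C = 12482/3 (C = ((15632 + 5749) - 8899)/3 = (21381 - 8899)/3 = (⅓)*12482 = 12482/3 ≈ 4160.7)
(x + C)*(48942 + 16710) = (-14149 + 12482/3)*(48942 + 16710) = -29965/3*65652 = -655754060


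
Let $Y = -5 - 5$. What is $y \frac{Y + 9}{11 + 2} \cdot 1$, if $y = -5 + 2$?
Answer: $\frac{3}{13} \approx 0.23077$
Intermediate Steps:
$Y = -10$ ($Y = -5 - 5 = -10$)
$y = -3$
$y \frac{Y + 9}{11 + 2} \cdot 1 = - 3 \frac{-10 + 9}{11 + 2} \cdot 1 = - 3 \left(- \frac{1}{13}\right) 1 = - 3 \left(\left(-1\right) \frac{1}{13}\right) 1 = \left(-3\right) \left(- \frac{1}{13}\right) 1 = \frac{3}{13} \cdot 1 = \frac{3}{13}$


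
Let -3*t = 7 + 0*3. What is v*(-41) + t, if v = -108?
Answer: 13277/3 ≈ 4425.7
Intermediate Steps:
t = -7/3 (t = -(7 + 0*3)/3 = -(7 + 0)/3 = -⅓*7 = -7/3 ≈ -2.3333)
v*(-41) + t = -108*(-41) - 7/3 = 4428 - 7/3 = 13277/3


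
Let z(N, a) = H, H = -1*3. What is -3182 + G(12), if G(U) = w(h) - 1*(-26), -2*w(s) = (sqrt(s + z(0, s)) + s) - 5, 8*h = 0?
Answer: -6307/2 - I*sqrt(3)/2 ≈ -3153.5 - 0.86602*I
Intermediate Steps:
h = 0 (h = (1/8)*0 = 0)
H = -3
z(N, a) = -3
w(s) = 5/2 - s/2 - sqrt(-3 + s)/2 (w(s) = -((sqrt(s - 3) + s) - 5)/2 = -((sqrt(-3 + s) + s) - 5)/2 = -((s + sqrt(-3 + s)) - 5)/2 = -(-5 + s + sqrt(-3 + s))/2 = 5/2 - s/2 - sqrt(-3 + s)/2)
G(U) = 57/2 - I*sqrt(3)/2 (G(U) = (5/2 - 1/2*0 - sqrt(-3 + 0)/2) - 1*(-26) = (5/2 + 0 - I*sqrt(3)/2) + 26 = (5/2 - I*sqrt(3)/2) + 26 = 57/2 - I*sqrt(3)/2)
-3182 + G(12) = -3182 + (57/2 - I*sqrt(3)/2) = -6307/2 - I*sqrt(3)/2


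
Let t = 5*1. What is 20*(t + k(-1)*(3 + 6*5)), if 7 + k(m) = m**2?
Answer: -3860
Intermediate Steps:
k(m) = -7 + m**2
t = 5
20*(t + k(-1)*(3 + 6*5)) = 20*(5 + (-7 + (-1)**2)*(3 + 6*5)) = 20*(5 + (-7 + 1)*(3 + 30)) = 20*(5 - 6*33) = 20*(5 - 198) = 20*(-193) = -3860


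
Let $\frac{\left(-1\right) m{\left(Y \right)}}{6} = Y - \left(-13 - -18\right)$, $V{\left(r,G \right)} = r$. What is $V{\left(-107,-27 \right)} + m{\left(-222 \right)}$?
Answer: $1255$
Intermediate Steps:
$m{\left(Y \right)} = 30 - 6 Y$ ($m{\left(Y \right)} = - 6 \left(Y - \left(-13 - -18\right)\right) = - 6 \left(Y - \left(-13 + 18\right)\right) = - 6 \left(Y - 5\right) = - 6 \left(-5 + Y\right) = 30 - 6 Y$)
$V{\left(-107,-27 \right)} + m{\left(-222 \right)} = -107 + \left(30 - -1332\right) = -107 + \left(30 + 1332\right) = -107 + 1362 = 1255$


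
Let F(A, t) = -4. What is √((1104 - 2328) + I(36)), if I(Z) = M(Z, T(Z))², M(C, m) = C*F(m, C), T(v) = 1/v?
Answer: 6*√542 ≈ 139.69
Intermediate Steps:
M(C, m) = -4*C (M(C, m) = C*(-4) = -4*C)
I(Z) = 16*Z² (I(Z) = (-4*Z)² = 16*Z²)
√((1104 - 2328) + I(36)) = √((1104 - 2328) + 16*36²) = √(-1224 + 16*1296) = √(-1224 + 20736) = √19512 = 6*√542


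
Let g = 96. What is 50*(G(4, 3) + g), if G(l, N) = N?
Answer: 4950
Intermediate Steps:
50*(G(4, 3) + g) = 50*(3 + 96) = 50*99 = 4950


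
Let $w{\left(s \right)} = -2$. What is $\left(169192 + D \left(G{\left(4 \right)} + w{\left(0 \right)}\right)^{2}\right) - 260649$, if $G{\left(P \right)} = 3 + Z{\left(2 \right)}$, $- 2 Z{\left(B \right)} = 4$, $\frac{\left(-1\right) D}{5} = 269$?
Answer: $-92802$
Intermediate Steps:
$D = -1345$ ($D = \left(-5\right) 269 = -1345$)
$Z{\left(B \right)} = -2$ ($Z{\left(B \right)} = \left(- \frac{1}{2}\right) 4 = -2$)
$G{\left(P \right)} = 1$ ($G{\left(P \right)} = 3 - 2 = 1$)
$\left(169192 + D \left(G{\left(4 \right)} + w{\left(0 \right)}\right)^{2}\right) - 260649 = \left(169192 - 1345 \left(1 - 2\right)^{2}\right) - 260649 = \left(169192 - 1345 \left(-1\right)^{2}\right) - 260649 = \left(169192 - 1345\right) - 260649 = 167847 - 260649 = -92802$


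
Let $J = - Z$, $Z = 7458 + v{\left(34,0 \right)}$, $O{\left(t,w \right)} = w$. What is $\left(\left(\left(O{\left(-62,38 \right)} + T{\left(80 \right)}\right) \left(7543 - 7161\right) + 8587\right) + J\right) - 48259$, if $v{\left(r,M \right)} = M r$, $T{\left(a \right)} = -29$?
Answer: $-43692$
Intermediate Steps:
$Z = 7458$ ($Z = 7458 + 0 \cdot 34 = 7458 + 0 = 7458$)
$J = -7458$ ($J = \left(-1\right) 7458 = -7458$)
$\left(\left(\left(O{\left(-62,38 \right)} + T{\left(80 \right)}\right) \left(7543 - 7161\right) + 8587\right) + J\right) - 48259 = \left(\left(\left(38 - 29\right) \left(7543 - 7161\right) + 8587\right) - 7458\right) - 48259 = \left(\left(9 \cdot 382 + 8587\right) - 7458\right) - 48259 = \left(\left(3438 + 8587\right) - 7458\right) - 48259 = \left(12025 - 7458\right) - 48259 = 4567 - 48259 = -43692$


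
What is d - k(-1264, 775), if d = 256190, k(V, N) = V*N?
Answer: 1235790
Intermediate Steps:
k(V, N) = N*V
d - k(-1264, 775) = 256190 - 775*(-1264) = 256190 - 1*(-979600) = 256190 + 979600 = 1235790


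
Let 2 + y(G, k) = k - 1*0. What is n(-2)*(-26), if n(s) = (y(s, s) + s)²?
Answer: -936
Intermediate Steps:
y(G, k) = -2 + k (y(G, k) = -2 + (k - 1*0) = -2 + (k + 0) = -2 + k)
n(s) = (-2 + 2*s)² (n(s) = ((-2 + s) + s)² = (-2 + 2*s)²)
n(-2)*(-26) = (4*(-1 - 2)²)*(-26) = (4*(-3)²)*(-26) = (4*9)*(-26) = 36*(-26) = -936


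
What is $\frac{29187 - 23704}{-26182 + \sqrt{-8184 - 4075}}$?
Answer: $- \frac{11042762}{52731491} - \frac{5483 i \sqrt{12259}}{685509383} \approx -0.20941 - 0.00088559 i$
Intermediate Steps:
$\frac{29187 - 23704}{-26182 + \sqrt{-8184 - 4075}} = \frac{5483}{-26182 + \sqrt{-12259}} = \frac{5483}{-26182 + i \sqrt{12259}}$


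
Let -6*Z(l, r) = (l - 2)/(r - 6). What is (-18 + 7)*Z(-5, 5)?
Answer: 77/6 ≈ 12.833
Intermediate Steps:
Z(l, r) = -(-2 + l)/(6*(-6 + r)) (Z(l, r) = -(l - 2)/(6*(r - 6)) = -(-2 + l)/(6*(-6 + r)))
(-18 + 7)*Z(-5, 5) = (-18 + 7)*((2 - 1*(-5))/(6*(-6 + 5))) = -11*(2 + 5)/(6*(-1)) = -11*(-1)*7/6 = -11*(-7/6) = 77/6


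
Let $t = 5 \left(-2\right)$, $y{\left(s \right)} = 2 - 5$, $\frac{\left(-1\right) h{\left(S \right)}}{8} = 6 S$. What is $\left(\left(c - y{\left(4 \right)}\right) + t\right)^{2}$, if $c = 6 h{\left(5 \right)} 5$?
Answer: $51940849$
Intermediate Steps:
$h{\left(S \right)} = - 48 S$ ($h{\left(S \right)} = - 8 \cdot 6 S = - 48 S$)
$y{\left(s \right)} = -3$ ($y{\left(s \right)} = 2 - 5 = -3$)
$c = -7200$ ($c = 6 \left(\left(-48\right) 5\right) 5 = 6 \left(-240\right) 5 = \left(-1440\right) 5 = -7200$)
$t = -10$
$\left(\left(c - y{\left(4 \right)}\right) + t\right)^{2} = \left(\left(-7200 - -3\right) - 10\right)^{2} = \left(\left(-7200 + 3\right) - 10\right)^{2} = \left(-7197 - 10\right)^{2} = \left(-7207\right)^{2} = 51940849$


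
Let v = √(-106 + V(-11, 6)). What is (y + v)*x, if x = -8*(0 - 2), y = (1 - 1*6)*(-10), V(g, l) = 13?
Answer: 800 + 16*I*√93 ≈ 800.0 + 154.3*I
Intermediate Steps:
y = 50 (y = (1 - 6)*(-10) = -5*(-10) = 50)
v = I*√93 (v = √(-106 + 13) = √(-93) = I*√93 ≈ 9.6436*I)
x = 16 (x = -8*(-2) = 16)
(y + v)*x = (50 + I*√93)*16 = 800 + 16*I*√93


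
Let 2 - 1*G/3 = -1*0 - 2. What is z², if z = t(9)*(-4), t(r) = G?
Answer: 2304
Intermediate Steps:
G = 12 (G = 6 - 3*(-1*0 - 2) = 6 - 3*(0 - 2) = 6 - 3*(-2) = 6 + 6 = 12)
t(r) = 12
z = -48 (z = 12*(-4) = -48)
z² = (-48)² = 2304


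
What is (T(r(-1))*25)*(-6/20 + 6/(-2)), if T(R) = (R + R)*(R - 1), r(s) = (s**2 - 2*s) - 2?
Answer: 0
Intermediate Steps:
r(s) = -2 + s**2 - 2*s
T(R) = 2*R*(-1 + R) (T(R) = (2*R)*(-1 + R) = 2*R*(-1 + R))
(T(r(-1))*25)*(-6/20 + 6/(-2)) = ((2*(-2 + (-1)**2 - 2*(-1))*(-1 + (-2 + (-1)**2 - 2*(-1))))*25)*(-6/20 + 6/(-2)) = ((2*(-2 + 1 + 2)*(-1 + (-2 + 1 + 2)))*25)*(-6*1/20 + 6*(-1/2)) = ((2*1*(-1 + 1))*25)*(-3/10 - 3) = ((2*1*0)*25)*(-33/10) = (0*25)*(-33/10) = 0*(-33/10) = 0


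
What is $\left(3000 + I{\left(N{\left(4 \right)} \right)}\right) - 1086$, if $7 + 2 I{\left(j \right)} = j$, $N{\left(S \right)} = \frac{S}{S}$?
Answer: $1911$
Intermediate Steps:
$N{\left(S \right)} = 1$
$I{\left(j \right)} = - \frac{7}{2} + \frac{j}{2}$
$\left(3000 + I{\left(N{\left(4 \right)} \right)}\right) - 1086 = \left(3000 + \left(- \frac{7}{2} + \frac{1}{2} \cdot 1\right)\right) - 1086 = \left(3000 + \left(- \frac{7}{2} + \frac{1}{2}\right)\right) - 1086 = \left(3000 - 3\right) - 1086 = 2997 - 1086 = 1911$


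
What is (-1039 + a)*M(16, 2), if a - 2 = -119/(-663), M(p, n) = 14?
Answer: -566104/39 ≈ -14515.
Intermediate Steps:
a = 85/39 (a = 2 - 119/(-663) = 2 - 119*(-1/663) = 2 + 7/39 = 85/39 ≈ 2.1795)
(-1039 + a)*M(16, 2) = (-1039 + 85/39)*14 = -40436/39*14 = -566104/39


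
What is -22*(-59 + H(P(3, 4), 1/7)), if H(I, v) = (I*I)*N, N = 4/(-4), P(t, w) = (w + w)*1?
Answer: 2706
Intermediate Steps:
P(t, w) = 2*w (P(t, w) = (2*w)*1 = 2*w)
N = -1 (N = -¼*4 = -1)
H(I, v) = -I² (H(I, v) = (I*I)*(-1) = I²*(-1) = -I²)
-22*(-59 + H(P(3, 4), 1/7)) = -22*(-59 - (2*4)²) = -22*(-59 - 1*8²) = -22*(-59 - 1*64) = -22*(-59 - 64) = -22*(-123) = 2706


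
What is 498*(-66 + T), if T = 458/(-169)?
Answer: -5782776/169 ≈ -34218.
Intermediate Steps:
T = -458/169 (T = 458*(-1/169) = -458/169 ≈ -2.7101)
498*(-66 + T) = 498*(-66 - 458/169) = 498*(-11612/169) = -5782776/169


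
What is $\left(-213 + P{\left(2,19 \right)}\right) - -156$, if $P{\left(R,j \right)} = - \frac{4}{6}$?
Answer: $- \frac{173}{3} \approx -57.667$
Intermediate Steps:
$P{\left(R,j \right)} = - \frac{2}{3}$ ($P{\left(R,j \right)} = \left(-4\right) \frac{1}{6} = - \frac{2}{3}$)
$\left(-213 + P{\left(2,19 \right)}\right) - -156 = \left(-213 - \frac{2}{3}\right) - -156 = - \frac{641}{3} + 156 = - \frac{173}{3}$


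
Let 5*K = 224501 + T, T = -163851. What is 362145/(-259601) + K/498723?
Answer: -177461080705/129468989523 ≈ -1.3707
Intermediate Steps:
K = 12130 (K = (224501 - 163851)/5 = (1/5)*60650 = 12130)
362145/(-259601) + K/498723 = 362145/(-259601) + 12130/498723 = 362145*(-1/259601) + 12130*(1/498723) = -362145/259601 + 12130/498723 = -177461080705/129468989523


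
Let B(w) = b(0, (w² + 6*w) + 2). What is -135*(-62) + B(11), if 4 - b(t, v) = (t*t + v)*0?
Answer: 8374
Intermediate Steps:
b(t, v) = 4 (b(t, v) = 4 - (t*t + v)*0 = 4 - (t² + v)*0 = 4 - (v + t²)*0 = 4 - 1*0 = 4 + 0 = 4)
B(w) = 4
-135*(-62) + B(11) = -135*(-62) + 4 = 8370 + 4 = 8374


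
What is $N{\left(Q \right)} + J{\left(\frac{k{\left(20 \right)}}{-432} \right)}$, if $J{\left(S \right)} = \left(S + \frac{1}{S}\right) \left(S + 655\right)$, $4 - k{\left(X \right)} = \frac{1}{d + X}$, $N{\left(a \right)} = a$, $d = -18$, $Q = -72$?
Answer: $- \frac{422855754569}{5225472} \approx -80922.0$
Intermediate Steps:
$k{\left(X \right)} = 4 - \frac{1}{-18 + X}$
$J{\left(S \right)} = \left(655 + S\right) \left(S + \frac{1}{S}\right)$ ($J{\left(S \right)} = \left(S + \frac{1}{S}\right) \left(655 + S\right) = \left(655 + S\right) \left(S + \frac{1}{S}\right)$)
$N{\left(Q \right)} + J{\left(\frac{k{\left(20 \right)}}{-432} \right)} = -72 + \left(1 + \left(\frac{\frac{1}{-18 + 20} \left(-73 + 4 \cdot 20\right)}{-432}\right)^{2} + 655 \frac{\frac{1}{-18 + 20} \left(-73 + 4 \cdot 20\right)}{-432} + \frac{655}{\frac{-73 + 4 \cdot 20}{-18 + 20} \frac{1}{-432}}\right) = -72 + \left(1 + \left(\frac{-73 + 80}{2} \left(- \frac{1}{432}\right)\right)^{2} + 655 \frac{-73 + 80}{2} \left(- \frac{1}{432}\right) + \frac{655}{\frac{-73 + 80}{2} \left(- \frac{1}{432}\right)}\right) = -72 + \left(1 + \left(\frac{1}{2} \cdot 7 \left(- \frac{1}{432}\right)\right)^{2} + 655 \cdot \frac{1}{2} \cdot 7 \left(- \frac{1}{432}\right) + \frac{655}{\frac{1}{2} \cdot 7 \left(- \frac{1}{432}\right)}\right) = -72 + \left(1 + \left(\frac{7}{2} \left(- \frac{1}{432}\right)\right)^{2} + 655 \cdot \frac{7}{2} \left(- \frac{1}{432}\right) + \frac{655}{\frac{7}{2} \left(- \frac{1}{432}\right)}\right) = -72 + \left(1 + \left(- \frac{7}{864}\right)^{2} + 655 \left(- \frac{7}{864}\right) + \frac{655}{- \frac{7}{864}}\right) = -72 + \left(1 + \frac{49}{746496} - \frac{4585}{864} + 655 \left(- \frac{864}{7}\right)\right) = -72 + \left(1 + \frac{49}{746496} - \frac{4585}{864} - \frac{565920}{7}\right) = -72 - \frac{422479520585}{5225472} = - \frac{422855754569}{5225472}$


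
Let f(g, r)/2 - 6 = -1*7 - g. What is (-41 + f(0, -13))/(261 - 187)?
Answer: -43/74 ≈ -0.58108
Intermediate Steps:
f(g, r) = -2 - 2*g (f(g, r) = 12 + 2*(-1*7 - g) = 12 + 2*(-7 - g) = 12 + (-14 - 2*g) = -2 - 2*g)
(-41 + f(0, -13))/(261 - 187) = (-41 + (-2 - 2*0))/(261 - 187) = (-41 + (-2 + 0))/74 = (-41 - 2)*(1/74) = -43*1/74 = -43/74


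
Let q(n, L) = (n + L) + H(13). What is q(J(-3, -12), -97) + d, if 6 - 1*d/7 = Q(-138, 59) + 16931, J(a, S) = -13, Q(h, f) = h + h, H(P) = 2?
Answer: -116651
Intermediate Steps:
Q(h, f) = 2*h
q(n, L) = 2 + L + n (q(n, L) = (n + L) + 2 = (L + n) + 2 = 2 + L + n)
d = -116543 (d = 42 - 7*(2*(-138) + 16931) = 42 - 7*(-276 + 16931) = 42 - 7*16655 = 42 - 116585 = -116543)
q(J(-3, -12), -97) + d = (2 - 97 - 13) - 116543 = -108 - 116543 = -116651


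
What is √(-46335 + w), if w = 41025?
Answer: 3*I*√590 ≈ 72.87*I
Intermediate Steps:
√(-46335 + w) = √(-46335 + 41025) = √(-5310) = 3*I*√590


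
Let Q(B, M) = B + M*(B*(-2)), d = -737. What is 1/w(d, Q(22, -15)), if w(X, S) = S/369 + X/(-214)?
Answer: 78966/417901 ≈ 0.18896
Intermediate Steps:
Q(B, M) = B - 2*B*M (Q(B, M) = B + M*(-2*B) = B - 2*B*M)
w(X, S) = -X/214 + S/369 (w(X, S) = S*(1/369) + X*(-1/214) = S/369 - X/214 = -X/214 + S/369)
1/w(d, Q(22, -15)) = 1/(-1/214*(-737) + (22*(1 - 2*(-15)))/369) = 1/(737/214 + (22*(1 + 30))/369) = 1/(737/214 + (22*31)/369) = 1/(737/214 + (1/369)*682) = 1/(737/214 + 682/369) = 1/(417901/78966) = 78966/417901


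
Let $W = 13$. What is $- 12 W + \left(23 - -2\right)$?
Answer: $-131$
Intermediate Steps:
$- 12 W + \left(23 - -2\right) = \left(-12\right) 13 + \left(23 - -2\right) = -156 + \left(23 + 2\right) = -156 + 25 = -131$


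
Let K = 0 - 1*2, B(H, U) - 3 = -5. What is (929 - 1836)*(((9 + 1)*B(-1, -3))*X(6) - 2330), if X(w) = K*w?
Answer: 1895630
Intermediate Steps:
B(H, U) = -2 (B(H, U) = 3 - 5 = -2)
K = -2 (K = 0 - 2 = -2)
X(w) = -2*w
(929 - 1836)*(((9 + 1)*B(-1, -3))*X(6) - 2330) = (929 - 1836)*(((9 + 1)*(-2))*(-2*6) - 2330) = -907*((10*(-2))*(-12) - 2330) = -907*(-20*(-12) - 2330) = -907*(240 - 2330) = -907*(-2090) = 1895630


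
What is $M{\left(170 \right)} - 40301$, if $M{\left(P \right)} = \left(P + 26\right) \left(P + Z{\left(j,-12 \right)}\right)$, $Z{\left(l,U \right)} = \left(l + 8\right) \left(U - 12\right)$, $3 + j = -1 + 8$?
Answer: $-63429$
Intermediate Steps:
$j = 4$ ($j = -3 + \left(-1 + 8\right) = -3 + 7 = 4$)
$Z{\left(l,U \right)} = \left(-12 + U\right) \left(8 + l\right)$ ($Z{\left(l,U \right)} = \left(8 + l\right) \left(-12 + U\right) = \left(-12 + U\right) \left(8 + l\right)$)
$M{\left(P \right)} = \left(-288 + P\right) \left(26 + P\right)$ ($M{\left(P \right)} = \left(P + 26\right) \left(P - 288\right) = \left(26 + P\right) \left(P - 288\right) = \left(26 + P\right) \left(-288 + P\right) = \left(-288 + P\right) \left(26 + P\right)$)
$M{\left(170 \right)} - 40301 = \left(-7488 + 170^{2} - 44540\right) - 40301 = \left(-7488 + 28900 - 44540\right) - 40301 = -23128 - 40301 = -63429$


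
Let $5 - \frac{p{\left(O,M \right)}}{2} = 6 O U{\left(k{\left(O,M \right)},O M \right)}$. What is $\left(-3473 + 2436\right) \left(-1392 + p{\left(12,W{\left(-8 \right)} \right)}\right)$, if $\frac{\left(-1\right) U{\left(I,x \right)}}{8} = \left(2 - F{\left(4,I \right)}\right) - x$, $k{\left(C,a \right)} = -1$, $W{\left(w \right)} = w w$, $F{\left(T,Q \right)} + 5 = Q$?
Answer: $909347374$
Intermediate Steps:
$F{\left(T,Q \right)} = -5 + Q$
$W{\left(w \right)} = w^{2}$
$U{\left(I,x \right)} = -56 + 8 I + 8 x$ ($U{\left(I,x \right)} = - 8 \left(\left(2 - \left(-5 + I\right)\right) - x\right) = - 8 \left(\left(7 - I\right) - x\right) = - 8 \left(7 - I - x\right) = -56 + 8 I + 8 x$)
$p{\left(O,M \right)} = 10 - 12 O \left(-64 + 8 M O\right)$ ($p{\left(O,M \right)} = 10 - 2 \cdot 6 O \left(-56 + 8 \left(-1\right) + 8 O M\right) = 10 - 2 \cdot 6 O \left(-56 - 8 + 8 M O\right) = 10 - 2 \cdot 6 O \left(-64 + 8 M O\right) = 10 - 12 O \left(-64 + 8 M O\right)$)
$\left(-3473 + 2436\right) \left(-1392 + p{\left(12,W{\left(-8 \right)} \right)}\right) = \left(-3473 + 2436\right) \left(-1392 + \left(10 - 1152 \left(-8 + \left(-8\right)^{2} \cdot 12\right)\right)\right) = - 1037 \left(-1392 + \left(10 - 1152 \left(-8 + 64 \cdot 12\right)\right)\right) = - 1037 \left(-1392 + \left(10 - 1152 \left(-8 + 768\right)\right)\right) = - 1037 \left(-1392 + \left(10 - 1152 \cdot 760\right)\right) = - 1037 \left(-1392 + \left(10 - 875520\right)\right) = - 1037 \left(-1392 - 875510\right) = \left(-1037\right) \left(-876902\right) = 909347374$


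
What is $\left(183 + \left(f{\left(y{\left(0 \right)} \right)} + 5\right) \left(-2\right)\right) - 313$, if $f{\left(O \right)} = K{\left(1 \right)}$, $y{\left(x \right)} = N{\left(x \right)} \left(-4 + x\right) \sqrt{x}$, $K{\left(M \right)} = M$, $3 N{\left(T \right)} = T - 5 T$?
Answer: $-142$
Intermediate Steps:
$N{\left(T \right)} = - \frac{4 T}{3}$ ($N{\left(T \right)} = \frac{T - 5 T}{3} = \frac{\left(-4\right) T}{3} = - \frac{4 T}{3}$)
$y{\left(x \right)} = - \frac{4 x^{\frac{3}{2}} \left(-4 + x\right)}{3}$ ($y{\left(x \right)} = - \frac{4 x}{3} \left(-4 + x\right) \sqrt{x} = - \frac{4 x \left(-4 + x\right)}{3} \sqrt{x} = - \frac{4 x^{\frac{3}{2}} \left(-4 + x\right)}{3}$)
$f{\left(O \right)} = 1$
$\left(183 + \left(f{\left(y{\left(0 \right)} \right)} + 5\right) \left(-2\right)\right) - 313 = \left(183 + \left(1 + 5\right) \left(-2\right)\right) - 313 = \left(183 + 6 \left(-2\right)\right) - 313 = \left(183 - 12\right) - 313 = 171 - 313 = -142$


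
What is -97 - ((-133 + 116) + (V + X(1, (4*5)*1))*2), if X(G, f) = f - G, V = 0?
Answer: -118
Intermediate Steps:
-97 - ((-133 + 116) + (V + X(1, (4*5)*1))*2) = -97 - ((-133 + 116) + (0 + ((4*5)*1 - 1*1))*2) = -97 - (-17 + (0 + (20*1 - 1))*2) = -97 - (-17 + (0 + (20 - 1))*2) = -97 - (-17 + (0 + 19)*2) = -97 - (-17 + 19*2) = -97 - (-17 + 38) = -97 - 1*21 = -97 - 21 = -118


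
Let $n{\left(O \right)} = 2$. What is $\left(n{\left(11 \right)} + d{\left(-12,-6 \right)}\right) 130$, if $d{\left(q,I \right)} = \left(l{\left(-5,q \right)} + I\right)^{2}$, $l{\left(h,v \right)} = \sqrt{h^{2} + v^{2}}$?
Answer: $6630$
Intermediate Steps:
$d{\left(q,I \right)} = \left(I + \sqrt{25 + q^{2}}\right)^{2}$ ($d{\left(q,I \right)} = \left(\sqrt{\left(-5\right)^{2} + q^{2}} + I\right)^{2} = \left(\sqrt{25 + q^{2}} + I\right)^{2} = \left(I + \sqrt{25 + q^{2}}\right)^{2}$)
$\left(n{\left(11 \right)} + d{\left(-12,-6 \right)}\right) 130 = \left(2 + \left(-6 + \sqrt{25 + \left(-12\right)^{2}}\right)^{2}\right) 130 = \left(2 + \left(-6 + \sqrt{25 + 144}\right)^{2}\right) 130 = \left(2 + \left(-6 + \sqrt{169}\right)^{2}\right) 130 = \left(2 + \left(-6 + 13\right)^{2}\right) 130 = \left(2 + 7^{2}\right) 130 = \left(2 + 49\right) 130 = 51 \cdot 130 = 6630$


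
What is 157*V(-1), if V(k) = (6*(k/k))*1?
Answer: 942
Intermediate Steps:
V(k) = 6 (V(k) = (6*1)*1 = 6*1 = 6)
157*V(-1) = 157*6 = 942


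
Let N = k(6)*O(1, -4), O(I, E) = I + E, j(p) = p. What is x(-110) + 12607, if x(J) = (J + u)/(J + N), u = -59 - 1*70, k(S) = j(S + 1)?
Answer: 1651756/131 ≈ 12609.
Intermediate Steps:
O(I, E) = E + I
k(S) = 1 + S (k(S) = S + 1 = 1 + S)
u = -129 (u = -59 - 70 = -129)
N = -21 (N = (1 + 6)*(-4 + 1) = 7*(-3) = -21)
x(J) = (-129 + J)/(-21 + J) (x(J) = (J - 129)/(J - 21) = (-129 + J)/(-21 + J))
x(-110) + 12607 = (-129 - 110)/(-21 - 110) + 12607 = -239/(-131) + 12607 = -1/131*(-239) + 12607 = 239/131 + 12607 = 1651756/131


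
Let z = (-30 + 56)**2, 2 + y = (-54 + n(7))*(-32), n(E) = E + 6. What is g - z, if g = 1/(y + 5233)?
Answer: -4423067/6543 ≈ -676.00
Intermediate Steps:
n(E) = 6 + E
y = 1310 (y = -2 + (-54 + (6 + 7))*(-32) = -2 + (-54 + 13)*(-32) = -2 - 41*(-32) = -2 + 1312 = 1310)
g = 1/6543 (g = 1/(1310 + 5233) = 1/6543 ≈ 0.00015284)
z = 676 (z = 26**2 = 676)
g - z = 1/6543 - 1*676 = 1/6543 - 676 = -4423067/6543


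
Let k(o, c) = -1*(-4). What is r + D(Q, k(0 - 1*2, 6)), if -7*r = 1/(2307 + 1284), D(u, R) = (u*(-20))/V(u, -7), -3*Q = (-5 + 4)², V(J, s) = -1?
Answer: -167581/25137 ≈ -6.6667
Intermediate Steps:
Q = -⅓ (Q = -(-5 + 4)²/3 = -⅓*(-1)² = -⅓*1 = -⅓ ≈ -0.33333)
k(o, c) = 4
D(u, R) = 20*u (D(u, R) = (u*(-20))/(-1) = -20*u*(-1) = 20*u)
r = -1/25137 (r = -1/(7*(2307 + 1284)) = -⅐/3591 = -⅐*1/3591 = -1/25137 ≈ -3.9782e-5)
r + D(Q, k(0 - 1*2, 6)) = -1/25137 + 20*(-⅓) = -1/25137 - 20/3 = -167581/25137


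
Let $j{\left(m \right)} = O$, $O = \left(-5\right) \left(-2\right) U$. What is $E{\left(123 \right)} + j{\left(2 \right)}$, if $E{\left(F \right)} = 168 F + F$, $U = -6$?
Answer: $20727$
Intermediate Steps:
$O = -60$ ($O = \left(-5\right) \left(-2\right) \left(-6\right) = 10 \left(-6\right) = -60$)
$E{\left(F \right)} = 169 F$
$j{\left(m \right)} = -60$
$E{\left(123 \right)} + j{\left(2 \right)} = 169 \cdot 123 - 60 = 20787 - 60 = 20727$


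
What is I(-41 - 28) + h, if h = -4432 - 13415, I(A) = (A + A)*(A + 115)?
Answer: -24195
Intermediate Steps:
I(A) = 2*A*(115 + A) (I(A) = (2*A)*(115 + A) = 2*A*(115 + A))
h = -17847
I(-41 - 28) + h = 2*(-41 - 28)*(115 + (-41 - 28)) - 17847 = 2*(-69)*(115 - 69) - 17847 = 2*(-69)*46 - 17847 = -6348 - 17847 = -24195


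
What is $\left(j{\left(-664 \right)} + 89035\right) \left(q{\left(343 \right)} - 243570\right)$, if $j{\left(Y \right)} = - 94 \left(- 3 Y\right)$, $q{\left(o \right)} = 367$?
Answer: $23885696239$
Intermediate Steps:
$j{\left(Y \right)} = 282 Y$
$\left(j{\left(-664 \right)} + 89035\right) \left(q{\left(343 \right)} - 243570\right) = \left(282 \left(-664\right) + 89035\right) \left(367 - 243570\right) = \left(-187248 + 89035\right) \left(-243203\right) = \left(-98213\right) \left(-243203\right) = 23885696239$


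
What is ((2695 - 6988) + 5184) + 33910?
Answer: 34801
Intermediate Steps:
((2695 - 6988) + 5184) + 33910 = (-4293 + 5184) + 33910 = 891 + 33910 = 34801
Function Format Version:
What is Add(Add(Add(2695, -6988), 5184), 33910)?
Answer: 34801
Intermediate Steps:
Add(Add(Add(2695, -6988), 5184), 33910) = Add(Add(-4293, 5184), 33910) = Add(891, 33910) = 34801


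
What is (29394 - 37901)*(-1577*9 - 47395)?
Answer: 523929116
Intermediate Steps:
(29394 - 37901)*(-1577*9 - 47395) = -8507*(-14193 - 47395) = -8507*(-61588) = 523929116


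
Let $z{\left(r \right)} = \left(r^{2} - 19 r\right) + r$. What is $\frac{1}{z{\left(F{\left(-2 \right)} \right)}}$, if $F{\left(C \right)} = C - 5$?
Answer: $\frac{1}{175} \approx 0.0057143$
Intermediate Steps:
$F{\left(C \right)} = -5 + C$
$z{\left(r \right)} = r^{2} - 18 r$
$\frac{1}{z{\left(F{\left(-2 \right)} \right)}} = \frac{1}{\left(-5 - 2\right) \left(-18 - 7\right)} = \frac{1}{\left(-7\right) \left(-18 - 7\right)} = \frac{1}{\left(-7\right) \left(-25\right)} = \frac{1}{175}$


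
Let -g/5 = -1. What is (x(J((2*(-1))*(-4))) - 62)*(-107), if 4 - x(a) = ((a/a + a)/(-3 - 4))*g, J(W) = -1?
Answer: 6206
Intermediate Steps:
g = 5 (g = -5*(-1) = 5)
x(a) = 33/7 + 5*a/7 (x(a) = 4 - (a/a + a)/(-3 - 4)*5 = 4 - (1 + a)/(-7)*5 = 4 - (1 + a)*(-⅐)*5 = 4 - (-⅐ - a/7)*5 = 4 - (-5/7 - 5*a/7) = 4 + (5/7 + 5*a/7) = 33/7 + 5*a/7)
(x(J((2*(-1))*(-4))) - 62)*(-107) = ((33/7 + (5/7)*(-1)) - 62)*(-107) = ((33/7 - 5/7) - 62)*(-107) = (4 - 62)*(-107) = -58*(-107) = 6206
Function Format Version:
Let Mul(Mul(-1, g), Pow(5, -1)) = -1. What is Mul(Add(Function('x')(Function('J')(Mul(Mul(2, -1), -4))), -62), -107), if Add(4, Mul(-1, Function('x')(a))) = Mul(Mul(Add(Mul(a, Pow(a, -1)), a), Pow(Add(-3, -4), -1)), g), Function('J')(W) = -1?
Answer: 6206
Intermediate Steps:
g = 5 (g = Mul(-5, -1) = 5)
Function('x')(a) = Add(Rational(33, 7), Mul(Rational(5, 7), a)) (Function('x')(a) = Add(4, Mul(-1, Mul(Mul(Add(Mul(a, Pow(a, -1)), a), Pow(Add(-3, -4), -1)), 5))) = Add(4, Mul(-1, Mul(Mul(Add(1, a), Pow(-7, -1)), 5))) = Add(4, Mul(-1, Mul(Mul(Add(1, a), Rational(-1, 7)), 5))) = Add(4, Mul(-1, Mul(Add(Rational(-1, 7), Mul(Rational(-1, 7), a)), 5))) = Add(4, Mul(-1, Add(Rational(-5, 7), Mul(Rational(-5, 7), a)))) = Add(4, Add(Rational(5, 7), Mul(Rational(5, 7), a))) = Add(Rational(33, 7), Mul(Rational(5, 7), a)))
Mul(Add(Function('x')(Function('J')(Mul(Mul(2, -1), -4))), -62), -107) = Mul(Add(Add(Rational(33, 7), Mul(Rational(5, 7), -1)), -62), -107) = Mul(Add(Add(Rational(33, 7), Rational(-5, 7)), -62), -107) = Mul(Add(4, -62), -107) = Mul(-58, -107) = 6206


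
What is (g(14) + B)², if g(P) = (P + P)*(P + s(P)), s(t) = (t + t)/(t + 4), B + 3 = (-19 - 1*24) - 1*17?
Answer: 11242609/81 ≈ 1.3880e+5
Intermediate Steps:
B = -63 (B = -3 + ((-19 - 1*24) - 1*17) = -3 + ((-19 - 24) - 17) = -3 + (-43 - 17) = -3 - 60 = -63)
s(t) = 2*t/(4 + t) (s(t) = (2*t)/(4 + t) = 2*t/(4 + t))
g(P) = 2*P*(P + 2*P/(4 + P)) (g(P) = (P + P)*(P + 2*P/(4 + P)) = (2*P)*(P + 2*P/(4 + P)) = 2*P*(P + 2*P/(4 + P)))
(g(14) + B)² = (2*14²*(6 + 14)/(4 + 14) - 63)² = (2*196*20/18 - 63)² = (2*196*(1/18)*20 - 63)² = (3920/9 - 63)² = (3353/9)² = 11242609/81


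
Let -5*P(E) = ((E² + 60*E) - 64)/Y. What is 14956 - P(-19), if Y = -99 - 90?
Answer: 4711421/315 ≈ 14957.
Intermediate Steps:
Y = -189
P(E) = -64/945 + E²/945 + 4*E/63 (P(E) = -((E² + 60*E) - 64)/(5*(-189)) = -(-64 + E² + 60*E)*(-1)/(5*189) = -(64/189 - 20*E/63 - E²/189)/5 = -64/945 + E²/945 + 4*E/63)
14956 - P(-19) = 14956 - (-64/945 + (1/945)*(-19)² + (4/63)*(-19)) = 14956 - (-64/945 + (1/945)*361 - 76/63) = 14956 - (-64/945 + 361/945 - 76/63) = 14956 - 1*(-281/315) = 14956 + 281/315 = 4711421/315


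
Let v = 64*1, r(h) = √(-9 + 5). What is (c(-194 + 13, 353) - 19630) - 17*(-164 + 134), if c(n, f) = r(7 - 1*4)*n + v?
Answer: -19056 - 362*I ≈ -19056.0 - 362.0*I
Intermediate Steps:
r(h) = 2*I (r(h) = √(-4) = 2*I)
v = 64
c(n, f) = 64 + 2*I*n (c(n, f) = (2*I)*n + 64 = 2*I*n + 64 = 64 + 2*I*n)
(c(-194 + 13, 353) - 19630) - 17*(-164 + 134) = ((64 + 2*I*(-194 + 13)) - 19630) - 17*(-164 + 134) = ((64 + 2*I*(-181)) - 19630) - 17*(-30) = ((64 - 362*I) - 19630) + 510 = (-19566 - 362*I) + 510 = -19056 - 362*I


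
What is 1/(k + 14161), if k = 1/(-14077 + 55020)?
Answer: 40943/579793824 ≈ 7.0616e-5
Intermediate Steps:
k = 1/40943 ≈ 2.4424e-5
1/(k + 14161) = 1/(1/40943 + 14161) = 1/(579793824/40943) = 40943/579793824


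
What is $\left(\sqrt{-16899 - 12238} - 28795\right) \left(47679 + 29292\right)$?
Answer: $-2216379945 + 76971 i \sqrt{29137} \approx -2.2164 \cdot 10^{9} + 1.3139 \cdot 10^{7} i$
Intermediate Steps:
$\left(\sqrt{-16899 - 12238} - 28795\right) \left(47679 + 29292\right) = \left(\sqrt{-29137} - 28795\right) 76971 = \left(i \sqrt{29137} - 28795\right) 76971 = \left(-28795 + i \sqrt{29137}\right) 76971 = -2216379945 + 76971 i \sqrt{29137}$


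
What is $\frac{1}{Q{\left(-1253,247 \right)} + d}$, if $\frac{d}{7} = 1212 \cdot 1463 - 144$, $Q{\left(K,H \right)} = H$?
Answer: $\frac{1}{12411331} \approx 8.0572 \cdot 10^{-8}$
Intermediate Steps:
$d = 12411084$ ($d = 7 \left(1212 \cdot 1463 - 144\right) = 7 \left(1773156 - 144\right) = 7 \cdot 1773012 = 12411084$)
$\frac{1}{Q{\left(-1253,247 \right)} + d} = \frac{1}{247 + 12411084} = \frac{1}{12411331}$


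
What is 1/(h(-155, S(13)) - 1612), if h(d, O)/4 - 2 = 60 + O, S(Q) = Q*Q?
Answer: -1/688 ≈ -0.0014535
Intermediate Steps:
S(Q) = Q**2
h(d, O) = 248 + 4*O (h(d, O) = 8 + 4*(60 + O) = 8 + (240 + 4*O) = 248 + 4*O)
1/(h(-155, S(13)) - 1612) = 1/((248 + 4*13**2) - 1612) = 1/((248 + 4*169) - 1612) = 1/((248 + 676) - 1612) = 1/(924 - 1612) = 1/(-688) = -1/688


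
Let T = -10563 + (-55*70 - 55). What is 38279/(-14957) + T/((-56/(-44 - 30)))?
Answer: -2001948306/104699 ≈ -19121.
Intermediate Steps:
T = -14468 (T = -10563 + (-3850 - 55) = -10563 - 3905 = -14468)
38279/(-14957) + T/((-56/(-44 - 30))) = 38279/(-14957) - 14468/((-56/(-44 - 30))) = 38279*(-1/14957) - 14468/((-56/(-74))) = -38279/14957 - 14468/((-56*(-1/74))) = -38279/14957 - 14468/28/37 = -38279/14957 - 14468*37/28 = -38279/14957 - 133829/7 = -2001948306/104699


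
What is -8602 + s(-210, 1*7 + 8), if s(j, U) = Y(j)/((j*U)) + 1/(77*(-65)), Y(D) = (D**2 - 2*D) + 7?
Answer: -3881138351/450450 ≈ -8616.1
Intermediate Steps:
Y(D) = 7 + D**2 - 2*D
s(j, U) = -1/5005 + (7 + j**2 - 2*j)/(U*j) (s(j, U) = (7 + j**2 - 2*j)/((j*U)) + 1/(77*(-65)) = (7 + j**2 - 2*j)/((U*j)) + (1/77)*(-1/65) = (7 + j**2 - 2*j)*(1/(U*j)) - 1/5005 = (7 + j**2 - 2*j)/(U*j) - 1/5005 = -1/5005 + (7 + j**2 - 2*j)/(U*j))
-8602 + s(-210, 1*7 + 8) = -8602 + (-1/5005 - 2/(1*7 + 8) - 210/(1*7 + 8) + 7/((1*7 + 8)*(-210))) = -8602 + (-1/5005 - 2/(7 + 8) - 210/(7 + 8) + 7*(-1/210)/(7 + 8)) = -8602 + (-1/5005 - 2/15 - 210/15 + 7*(-1/210)/15) = -8602 + (-1/5005 - 2*1/15 - 210*1/15 + 7*(1/15)*(-1/210)) = -8602 + (-1/5005 - 2/15 - 14 - 1/450) = -8602 - 6367451/450450 = -3881138351/450450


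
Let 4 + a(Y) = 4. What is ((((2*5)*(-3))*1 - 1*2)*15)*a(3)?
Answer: 0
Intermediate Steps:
a(Y) = 0 (a(Y) = -4 + 4 = 0)
((((2*5)*(-3))*1 - 1*2)*15)*a(3) = ((((2*5)*(-3))*1 - 1*2)*15)*0 = (((10*(-3))*1 - 2)*15)*0 = ((-30*1 - 2)*15)*0 = ((-30 - 2)*15)*0 = -32*15*0 = -480*0 = 0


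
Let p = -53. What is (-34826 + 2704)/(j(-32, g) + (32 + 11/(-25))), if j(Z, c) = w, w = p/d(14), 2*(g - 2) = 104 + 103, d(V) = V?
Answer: -11242700/9721 ≈ -1156.5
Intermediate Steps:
g = 211/2 (g = 2 + (104 + 103)/2 = 2 + (½)*207 = 2 + 207/2 = 211/2 ≈ 105.50)
w = -53/14 ≈ -3.7857
j(Z, c) = -53/14
(-34826 + 2704)/(j(-32, g) + (32 + 11/(-25))) = (-34826 + 2704)/(-53/14 + (32 + 11/(-25))) = -32122/(-53/14 + (32 - 1/25*11)) = -32122/(-53/14 + (32 - 11/25)) = -32122/(-53/14 + 789/25) = -32122/9721/350 = -32122*350/9721 = -11242700/9721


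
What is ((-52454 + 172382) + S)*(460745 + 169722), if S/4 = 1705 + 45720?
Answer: 195210236276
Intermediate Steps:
S = 189700 (S = 4*(1705 + 45720) = 4*47425 = 189700)
((-52454 + 172382) + S)*(460745 + 169722) = ((-52454 + 172382) + 189700)*(460745 + 169722) = (119928 + 189700)*630467 = 309628*630467 = 195210236276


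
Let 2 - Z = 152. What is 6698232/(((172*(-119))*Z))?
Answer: 279093/127925 ≈ 2.1817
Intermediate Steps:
Z = -150 (Z = 2 - 1*152 = 2 - 152 = -150)
6698232/(((172*(-119))*Z)) = 6698232/(((172*(-119))*(-150))) = 6698232/((-20468*(-150))) = 6698232/3070200 = 6698232*(1/3070200) = 279093/127925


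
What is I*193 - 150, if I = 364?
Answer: 70102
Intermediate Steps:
I*193 - 150 = 364*193 - 150 = 70252 - 150 = 70102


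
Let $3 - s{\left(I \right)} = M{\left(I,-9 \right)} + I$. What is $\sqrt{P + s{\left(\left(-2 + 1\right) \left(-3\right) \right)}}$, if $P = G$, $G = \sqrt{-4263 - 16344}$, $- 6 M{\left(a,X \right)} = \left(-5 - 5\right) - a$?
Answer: $\frac{\sqrt{-78 + 36 i \sqrt{20607}}}{6} \approx 8.4084 + 8.5362 i$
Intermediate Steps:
$M{\left(a,X \right)} = \frac{5}{3} + \frac{a}{6}$ ($M{\left(a,X \right)} = - \frac{\left(-5 - 5\right) - a}{6} = - \frac{-10 - a}{6} = \frac{5}{3} + \frac{a}{6}$)
$G = i \sqrt{20607}$ ($G = \sqrt{-20607} = i \sqrt{20607} \approx 143.55 i$)
$s{\left(I \right)} = \frac{4}{3} - \frac{7 I}{6}$ ($s{\left(I \right)} = 3 - \left(\left(\frac{5}{3} + \frac{I}{6}\right) + I\right) = 3 - \left(\frac{5}{3} + \frac{7 I}{6}\right) = \frac{4}{3} - \frac{7 I}{6}$)
$P = i \sqrt{20607} \approx 143.55 i$
$\sqrt{P + s{\left(\left(-2 + 1\right) \left(-3\right) \right)}} = \sqrt{i \sqrt{20607} + \left(\frac{4}{3} - \frac{7 \left(-2 + 1\right) \left(-3\right)}{6}\right)} = \sqrt{i \sqrt{20607} + \left(\frac{4}{3} - \frac{7 \left(\left(-1\right) \left(-3\right)\right)}{6}\right)} = \sqrt{i \sqrt{20607} + \left(\frac{4}{3} - \frac{7}{2}\right)} = \sqrt{i \sqrt{20607} - \frac{13}{6}} = \sqrt{- \frac{13}{6} + i \sqrt{20607}}$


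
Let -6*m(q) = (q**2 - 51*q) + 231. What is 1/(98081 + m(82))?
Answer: 6/585713 ≈ 1.0244e-5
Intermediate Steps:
m(q) = -77/2 - q**2/6 + 17*q/2 (m(q) = -((q**2 - 51*q) + 231)/6 = -(231 + q**2 - 51*q)/6 = -77/2 - q**2/6 + 17*q/2)
1/(98081 + m(82)) = 1/(98081 + (-77/2 - 1/6*82**2 + (17/2)*82)) = 1/(98081 + (-77/2 - 1/6*6724 + 697)) = 1/(98081 + (-77/2 - 3362/3 + 697)) = 1/(98081 - 2773/6) = 1/(585713/6) = 6/585713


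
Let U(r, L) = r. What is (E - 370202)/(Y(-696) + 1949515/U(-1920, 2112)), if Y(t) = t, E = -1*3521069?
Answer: 1494248064/657167 ≈ 2273.8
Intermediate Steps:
E = -3521069
(E - 370202)/(Y(-696) + 1949515/U(-1920, 2112)) = (-3521069 - 370202)/(-696 + 1949515/(-1920)) = -3891271/(-696 + 1949515*(-1/1920)) = -3891271/(-696 - 389903/384) = -3891271/(-657167/384) = -3891271*(-384/657167) = 1494248064/657167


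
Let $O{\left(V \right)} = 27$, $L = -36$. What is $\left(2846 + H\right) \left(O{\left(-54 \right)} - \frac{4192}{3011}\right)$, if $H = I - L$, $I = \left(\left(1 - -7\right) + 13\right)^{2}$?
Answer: $\frac{256219915}{3011} \approx 85095.0$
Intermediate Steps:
$I = 441$ ($I = \left(\left(1 + 7\right) + 13\right)^{2} = \left(8 + 13\right)^{2} = 21^{2} = 441$)
$H = 477$ ($H = 441 - -36 = 441 + 36 = 477$)
$\left(2846 + H\right) \left(O{\left(-54 \right)} - \frac{4192}{3011}\right) = \left(2846 + 477\right) \left(27 - \frac{4192}{3011}\right) = 3323 \left(27 - \frac{4192}{3011}\right) = 3323 \cdot \frac{77105}{3011} = \frac{256219915}{3011}$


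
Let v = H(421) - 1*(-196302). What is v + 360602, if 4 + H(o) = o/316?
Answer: 175980821/316 ≈ 5.5690e+5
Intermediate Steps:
H(o) = -4 + o/316
v = 62030589/316 (v = (-4 + (1/316)*421) - 1*(-196302) = (-4 + 421/316) + 196302 = -843/316 + 196302 = 62030589/316 ≈ 1.9630e+5)
v + 360602 = 62030589/316 + 360602 = 175980821/316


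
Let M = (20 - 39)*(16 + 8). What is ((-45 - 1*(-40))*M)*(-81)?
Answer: -184680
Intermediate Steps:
M = -456 (M = -19*24 = -456)
((-45 - 1*(-40))*M)*(-81) = ((-45 - 1*(-40))*(-456))*(-81) = ((-45 + 40)*(-456))*(-81) = -5*(-456)*(-81) = 2280*(-81) = -184680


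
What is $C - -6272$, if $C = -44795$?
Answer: $-38523$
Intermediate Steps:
$C - -6272 = -44795 - -6272 = -44795 + 6272 = -38523$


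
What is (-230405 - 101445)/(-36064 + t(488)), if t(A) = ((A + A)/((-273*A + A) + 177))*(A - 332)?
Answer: 21994852075/2390380016 ≈ 9.2014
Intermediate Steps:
t(A) = 2*A*(-332 + A)/(177 - 272*A) (t(A) = ((2*A)/(-272*A + 177))*(-332 + A) = ((2*A)/(177 - 272*A))*(-332 + A) = (2*A/(177 - 272*A))*(-332 + A) = 2*A*(-332 + A)/(177 - 272*A))
(-230405 - 101445)/(-36064 + t(488)) = (-230405 - 101445)/(-36064 + 2*488*(332 - 1*488)/(-177 + 272*488)) = -331850/(-36064 + 2*488*(332 - 488)/(-177 + 132736)) = -331850/(-36064 + 2*488*(-156)/132559) = -331850/(-36064 + 2*488*(1/132559)*(-156)) = -331850/(-36064 - 152256/132559) = -331850/(-4780760032/132559) = -331850*(-132559/4780760032) = 21994852075/2390380016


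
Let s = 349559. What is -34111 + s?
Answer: 315448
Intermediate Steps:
-34111 + s = -34111 + 349559 = 315448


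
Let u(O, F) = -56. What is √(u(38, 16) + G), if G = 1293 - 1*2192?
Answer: I*√955 ≈ 30.903*I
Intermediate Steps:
G = -899 (G = 1293 - 2192 = -899)
√(u(38, 16) + G) = √(-56 - 899) = √(-955) = I*√955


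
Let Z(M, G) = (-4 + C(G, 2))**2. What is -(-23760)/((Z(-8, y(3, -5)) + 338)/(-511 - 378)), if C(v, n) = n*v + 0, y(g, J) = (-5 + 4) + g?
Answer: -10561320/169 ≈ -62493.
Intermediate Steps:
y(g, J) = -1 + g
C(v, n) = n*v
Z(M, G) = (-4 + 2*G)**2
-(-23760)/((Z(-8, y(3, -5)) + 338)/(-511 - 378)) = -(-23760)/((4*(-2 + (-1 + 3))**2 + 338)/(-511 - 378)) = -(-23760)/((4*(-2 + 2)**2 + 338)/(-889)) = -(-23760)/((4*0**2 + 338)*(-1/889)) = -(-23760)/((4*0 + 338)*(-1/889)) = -(-23760)/((0 + 338)*(-1/889)) = -(-23760)/(338*(-1/889)) = -(-23760)/(-338/889) = -(-23760)*(-889)/338 = -45*234696/169 = -10561320/169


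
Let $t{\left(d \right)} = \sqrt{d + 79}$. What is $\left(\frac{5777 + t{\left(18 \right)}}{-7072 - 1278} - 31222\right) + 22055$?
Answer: $- \frac{76550227}{8350} - \frac{\sqrt{97}}{8350} \approx -9167.7$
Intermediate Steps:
$t{\left(d \right)} = \sqrt{79 + d}$
$\left(\frac{5777 + t{\left(18 \right)}}{-7072 - 1278} - 31222\right) + 22055 = \left(\frac{5777 + \sqrt{79 + 18}}{-7072 - 1278} - 31222\right) + 22055 = \left(\frac{5777 + \sqrt{97}}{-8350} - 31222\right) + 22055 = \left(\left(5777 + \sqrt{97}\right) \left(- \frac{1}{8350}\right) - 31222\right) + 22055 = \left(\left(- \frac{5777}{8350} - \frac{\sqrt{97}}{8350}\right) - 31222\right) + 22055 = \left(- \frac{260709477}{8350} - \frac{\sqrt{97}}{8350}\right) + 22055 = - \frac{76550227}{8350} - \frac{\sqrt{97}}{8350}$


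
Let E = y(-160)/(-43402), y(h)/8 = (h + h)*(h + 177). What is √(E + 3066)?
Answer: √1444354021226/21701 ≈ 55.381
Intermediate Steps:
y(h) = 16*h*(177 + h) (y(h) = 8*((h + h)*(h + 177)) = 8*((2*h)*(177 + h)) = 8*(2*h*(177 + h)) = 16*h*(177 + h))
E = 21760/21701 (E = (16*(-160)*(177 - 160))/(-43402) = (16*(-160)*17)*(-1/43402) = -43520*(-1/43402) = 21760/21701 ≈ 1.0027)
√(E + 3066) = √(21760/21701 + 3066) = √(66557026/21701) = √1444354021226/21701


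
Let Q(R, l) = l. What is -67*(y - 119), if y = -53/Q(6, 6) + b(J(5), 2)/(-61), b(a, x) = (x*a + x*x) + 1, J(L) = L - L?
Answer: 3136739/366 ≈ 8570.3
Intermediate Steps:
J(L) = 0
b(a, x) = 1 + x² + a*x (b(a, x) = (a*x + x²) + 1 = (x² + a*x) + 1 = 1 + x² + a*x)
y = -3263/366 (y = -53/6 + (1 + 2² + 0*2)/(-61) = -53*⅙ + (1 + 4 + 0)*(-1/61) = -53/6 + 5*(-1/61) = -53/6 - 5/61 = -3263/366 ≈ -8.9153)
-67*(y - 119) = -67*(-3263/366 - 119) = -67*(-46817/366) = 3136739/366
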